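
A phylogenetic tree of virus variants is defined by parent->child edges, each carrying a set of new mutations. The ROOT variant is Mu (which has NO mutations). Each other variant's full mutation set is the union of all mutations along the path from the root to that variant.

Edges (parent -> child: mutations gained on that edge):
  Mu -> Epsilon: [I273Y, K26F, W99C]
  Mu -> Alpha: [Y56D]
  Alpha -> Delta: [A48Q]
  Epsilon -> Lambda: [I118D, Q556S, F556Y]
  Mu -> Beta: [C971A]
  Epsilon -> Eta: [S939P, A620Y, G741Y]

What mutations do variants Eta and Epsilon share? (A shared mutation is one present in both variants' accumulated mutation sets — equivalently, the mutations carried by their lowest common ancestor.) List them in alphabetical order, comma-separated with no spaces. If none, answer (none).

Accumulating mutations along path to Eta:
  At Mu: gained [] -> total []
  At Epsilon: gained ['I273Y', 'K26F', 'W99C'] -> total ['I273Y', 'K26F', 'W99C']
  At Eta: gained ['S939P', 'A620Y', 'G741Y'] -> total ['A620Y', 'G741Y', 'I273Y', 'K26F', 'S939P', 'W99C']
Mutations(Eta) = ['A620Y', 'G741Y', 'I273Y', 'K26F', 'S939P', 'W99C']
Accumulating mutations along path to Epsilon:
  At Mu: gained [] -> total []
  At Epsilon: gained ['I273Y', 'K26F', 'W99C'] -> total ['I273Y', 'K26F', 'W99C']
Mutations(Epsilon) = ['I273Y', 'K26F', 'W99C']
Intersection: ['A620Y', 'G741Y', 'I273Y', 'K26F', 'S939P', 'W99C'] ∩ ['I273Y', 'K26F', 'W99C'] = ['I273Y', 'K26F', 'W99C']

Answer: I273Y,K26F,W99C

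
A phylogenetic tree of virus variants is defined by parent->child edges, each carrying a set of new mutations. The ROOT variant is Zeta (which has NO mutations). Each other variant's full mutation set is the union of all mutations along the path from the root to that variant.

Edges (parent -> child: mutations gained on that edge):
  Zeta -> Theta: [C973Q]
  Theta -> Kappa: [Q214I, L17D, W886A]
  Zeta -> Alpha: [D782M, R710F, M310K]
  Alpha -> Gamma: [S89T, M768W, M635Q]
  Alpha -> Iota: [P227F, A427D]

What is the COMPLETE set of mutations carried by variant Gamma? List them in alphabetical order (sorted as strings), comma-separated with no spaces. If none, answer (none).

Answer: D782M,M310K,M635Q,M768W,R710F,S89T

Derivation:
At Zeta: gained [] -> total []
At Alpha: gained ['D782M', 'R710F', 'M310K'] -> total ['D782M', 'M310K', 'R710F']
At Gamma: gained ['S89T', 'M768W', 'M635Q'] -> total ['D782M', 'M310K', 'M635Q', 'M768W', 'R710F', 'S89T']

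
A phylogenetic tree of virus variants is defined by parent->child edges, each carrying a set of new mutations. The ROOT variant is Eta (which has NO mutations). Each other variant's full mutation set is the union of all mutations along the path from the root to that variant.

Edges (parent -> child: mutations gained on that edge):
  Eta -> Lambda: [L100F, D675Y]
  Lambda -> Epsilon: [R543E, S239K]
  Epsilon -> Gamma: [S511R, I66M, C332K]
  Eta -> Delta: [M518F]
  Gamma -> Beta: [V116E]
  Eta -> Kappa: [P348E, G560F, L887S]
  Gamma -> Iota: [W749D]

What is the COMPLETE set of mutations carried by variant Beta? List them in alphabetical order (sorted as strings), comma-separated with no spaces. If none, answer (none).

At Eta: gained [] -> total []
At Lambda: gained ['L100F', 'D675Y'] -> total ['D675Y', 'L100F']
At Epsilon: gained ['R543E', 'S239K'] -> total ['D675Y', 'L100F', 'R543E', 'S239K']
At Gamma: gained ['S511R', 'I66M', 'C332K'] -> total ['C332K', 'D675Y', 'I66M', 'L100F', 'R543E', 'S239K', 'S511R']
At Beta: gained ['V116E'] -> total ['C332K', 'D675Y', 'I66M', 'L100F', 'R543E', 'S239K', 'S511R', 'V116E']

Answer: C332K,D675Y,I66M,L100F,R543E,S239K,S511R,V116E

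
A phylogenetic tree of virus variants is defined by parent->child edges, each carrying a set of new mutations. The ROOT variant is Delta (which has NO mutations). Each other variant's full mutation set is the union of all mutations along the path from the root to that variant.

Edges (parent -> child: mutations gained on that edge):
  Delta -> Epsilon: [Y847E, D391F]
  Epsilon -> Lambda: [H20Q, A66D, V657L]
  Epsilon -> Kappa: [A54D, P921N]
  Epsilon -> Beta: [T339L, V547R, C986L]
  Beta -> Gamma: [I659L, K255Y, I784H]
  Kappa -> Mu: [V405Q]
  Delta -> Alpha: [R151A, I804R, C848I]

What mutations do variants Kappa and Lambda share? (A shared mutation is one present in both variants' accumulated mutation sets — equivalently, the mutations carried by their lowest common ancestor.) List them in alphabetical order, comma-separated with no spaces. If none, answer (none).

Accumulating mutations along path to Kappa:
  At Delta: gained [] -> total []
  At Epsilon: gained ['Y847E', 'D391F'] -> total ['D391F', 'Y847E']
  At Kappa: gained ['A54D', 'P921N'] -> total ['A54D', 'D391F', 'P921N', 'Y847E']
Mutations(Kappa) = ['A54D', 'D391F', 'P921N', 'Y847E']
Accumulating mutations along path to Lambda:
  At Delta: gained [] -> total []
  At Epsilon: gained ['Y847E', 'D391F'] -> total ['D391F', 'Y847E']
  At Lambda: gained ['H20Q', 'A66D', 'V657L'] -> total ['A66D', 'D391F', 'H20Q', 'V657L', 'Y847E']
Mutations(Lambda) = ['A66D', 'D391F', 'H20Q', 'V657L', 'Y847E']
Intersection: ['A54D', 'D391F', 'P921N', 'Y847E'] ∩ ['A66D', 'D391F', 'H20Q', 'V657L', 'Y847E'] = ['D391F', 'Y847E']

Answer: D391F,Y847E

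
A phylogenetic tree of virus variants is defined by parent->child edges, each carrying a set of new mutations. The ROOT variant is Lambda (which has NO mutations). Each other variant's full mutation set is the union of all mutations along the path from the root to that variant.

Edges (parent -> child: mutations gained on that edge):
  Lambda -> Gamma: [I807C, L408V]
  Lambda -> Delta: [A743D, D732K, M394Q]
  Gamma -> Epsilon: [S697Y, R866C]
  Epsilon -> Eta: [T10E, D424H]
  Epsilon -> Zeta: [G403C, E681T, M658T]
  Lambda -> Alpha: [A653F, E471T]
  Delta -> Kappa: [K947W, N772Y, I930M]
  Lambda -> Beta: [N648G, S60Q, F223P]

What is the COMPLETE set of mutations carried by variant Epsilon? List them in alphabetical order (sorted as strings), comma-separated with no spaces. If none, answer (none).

At Lambda: gained [] -> total []
At Gamma: gained ['I807C', 'L408V'] -> total ['I807C', 'L408V']
At Epsilon: gained ['S697Y', 'R866C'] -> total ['I807C', 'L408V', 'R866C', 'S697Y']

Answer: I807C,L408V,R866C,S697Y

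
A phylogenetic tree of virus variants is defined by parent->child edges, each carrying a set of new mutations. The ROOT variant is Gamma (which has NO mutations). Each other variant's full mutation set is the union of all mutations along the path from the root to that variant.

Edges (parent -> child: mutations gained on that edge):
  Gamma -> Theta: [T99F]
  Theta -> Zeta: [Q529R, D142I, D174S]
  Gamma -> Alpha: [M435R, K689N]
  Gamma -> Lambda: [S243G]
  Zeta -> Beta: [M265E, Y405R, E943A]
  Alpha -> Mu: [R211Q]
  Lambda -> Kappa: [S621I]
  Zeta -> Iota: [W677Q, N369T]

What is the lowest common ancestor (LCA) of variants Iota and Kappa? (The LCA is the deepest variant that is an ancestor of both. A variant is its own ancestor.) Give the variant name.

Path from root to Iota: Gamma -> Theta -> Zeta -> Iota
  ancestors of Iota: {Gamma, Theta, Zeta, Iota}
Path from root to Kappa: Gamma -> Lambda -> Kappa
  ancestors of Kappa: {Gamma, Lambda, Kappa}
Common ancestors: {Gamma}
Walk up from Kappa: Kappa (not in ancestors of Iota), Lambda (not in ancestors of Iota), Gamma (in ancestors of Iota)
Deepest common ancestor (LCA) = Gamma

Answer: Gamma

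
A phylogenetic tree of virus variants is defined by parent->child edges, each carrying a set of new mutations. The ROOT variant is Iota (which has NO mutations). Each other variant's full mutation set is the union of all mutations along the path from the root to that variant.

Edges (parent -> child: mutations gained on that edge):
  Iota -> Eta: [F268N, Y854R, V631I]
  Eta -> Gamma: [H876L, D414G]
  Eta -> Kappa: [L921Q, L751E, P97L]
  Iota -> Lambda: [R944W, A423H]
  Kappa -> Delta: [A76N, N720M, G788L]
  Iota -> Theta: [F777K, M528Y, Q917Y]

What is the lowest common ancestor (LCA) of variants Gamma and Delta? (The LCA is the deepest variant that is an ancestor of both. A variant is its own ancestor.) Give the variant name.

Answer: Eta

Derivation:
Path from root to Gamma: Iota -> Eta -> Gamma
  ancestors of Gamma: {Iota, Eta, Gamma}
Path from root to Delta: Iota -> Eta -> Kappa -> Delta
  ancestors of Delta: {Iota, Eta, Kappa, Delta}
Common ancestors: {Iota, Eta}
Walk up from Delta: Delta (not in ancestors of Gamma), Kappa (not in ancestors of Gamma), Eta (in ancestors of Gamma), Iota (in ancestors of Gamma)
Deepest common ancestor (LCA) = Eta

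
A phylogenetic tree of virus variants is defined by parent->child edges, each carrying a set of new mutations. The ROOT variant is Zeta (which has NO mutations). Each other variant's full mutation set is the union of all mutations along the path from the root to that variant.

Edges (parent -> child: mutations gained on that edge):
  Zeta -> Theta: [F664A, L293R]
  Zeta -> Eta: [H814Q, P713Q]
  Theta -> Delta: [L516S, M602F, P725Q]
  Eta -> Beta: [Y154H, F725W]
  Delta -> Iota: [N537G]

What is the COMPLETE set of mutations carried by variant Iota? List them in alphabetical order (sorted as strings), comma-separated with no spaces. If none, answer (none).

Answer: F664A,L293R,L516S,M602F,N537G,P725Q

Derivation:
At Zeta: gained [] -> total []
At Theta: gained ['F664A', 'L293R'] -> total ['F664A', 'L293R']
At Delta: gained ['L516S', 'M602F', 'P725Q'] -> total ['F664A', 'L293R', 'L516S', 'M602F', 'P725Q']
At Iota: gained ['N537G'] -> total ['F664A', 'L293R', 'L516S', 'M602F', 'N537G', 'P725Q']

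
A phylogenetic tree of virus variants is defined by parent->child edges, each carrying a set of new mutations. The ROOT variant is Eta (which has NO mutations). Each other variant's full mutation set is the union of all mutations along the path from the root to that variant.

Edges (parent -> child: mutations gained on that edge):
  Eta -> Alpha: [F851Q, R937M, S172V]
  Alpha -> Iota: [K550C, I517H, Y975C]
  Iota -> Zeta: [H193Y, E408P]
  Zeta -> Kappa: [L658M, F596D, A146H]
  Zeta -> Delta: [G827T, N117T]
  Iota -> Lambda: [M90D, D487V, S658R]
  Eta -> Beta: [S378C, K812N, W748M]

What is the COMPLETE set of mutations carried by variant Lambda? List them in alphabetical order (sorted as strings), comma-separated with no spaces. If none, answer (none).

Answer: D487V,F851Q,I517H,K550C,M90D,R937M,S172V,S658R,Y975C

Derivation:
At Eta: gained [] -> total []
At Alpha: gained ['F851Q', 'R937M', 'S172V'] -> total ['F851Q', 'R937M', 'S172V']
At Iota: gained ['K550C', 'I517H', 'Y975C'] -> total ['F851Q', 'I517H', 'K550C', 'R937M', 'S172V', 'Y975C']
At Lambda: gained ['M90D', 'D487V', 'S658R'] -> total ['D487V', 'F851Q', 'I517H', 'K550C', 'M90D', 'R937M', 'S172V', 'S658R', 'Y975C']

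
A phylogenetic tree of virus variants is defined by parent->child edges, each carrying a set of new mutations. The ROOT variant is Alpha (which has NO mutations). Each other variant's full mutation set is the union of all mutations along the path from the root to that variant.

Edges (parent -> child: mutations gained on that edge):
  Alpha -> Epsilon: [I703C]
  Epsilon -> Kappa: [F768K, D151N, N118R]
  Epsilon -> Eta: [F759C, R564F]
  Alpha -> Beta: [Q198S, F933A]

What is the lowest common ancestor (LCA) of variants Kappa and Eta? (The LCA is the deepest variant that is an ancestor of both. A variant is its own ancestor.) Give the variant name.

Answer: Epsilon

Derivation:
Path from root to Kappa: Alpha -> Epsilon -> Kappa
  ancestors of Kappa: {Alpha, Epsilon, Kappa}
Path from root to Eta: Alpha -> Epsilon -> Eta
  ancestors of Eta: {Alpha, Epsilon, Eta}
Common ancestors: {Alpha, Epsilon}
Walk up from Eta: Eta (not in ancestors of Kappa), Epsilon (in ancestors of Kappa), Alpha (in ancestors of Kappa)
Deepest common ancestor (LCA) = Epsilon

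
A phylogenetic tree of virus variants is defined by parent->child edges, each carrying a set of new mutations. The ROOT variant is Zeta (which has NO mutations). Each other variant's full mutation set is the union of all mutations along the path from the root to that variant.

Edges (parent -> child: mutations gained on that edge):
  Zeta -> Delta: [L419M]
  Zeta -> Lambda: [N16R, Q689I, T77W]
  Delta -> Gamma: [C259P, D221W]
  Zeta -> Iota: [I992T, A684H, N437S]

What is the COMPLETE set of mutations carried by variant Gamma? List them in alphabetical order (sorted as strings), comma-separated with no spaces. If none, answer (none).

At Zeta: gained [] -> total []
At Delta: gained ['L419M'] -> total ['L419M']
At Gamma: gained ['C259P', 'D221W'] -> total ['C259P', 'D221W', 'L419M']

Answer: C259P,D221W,L419M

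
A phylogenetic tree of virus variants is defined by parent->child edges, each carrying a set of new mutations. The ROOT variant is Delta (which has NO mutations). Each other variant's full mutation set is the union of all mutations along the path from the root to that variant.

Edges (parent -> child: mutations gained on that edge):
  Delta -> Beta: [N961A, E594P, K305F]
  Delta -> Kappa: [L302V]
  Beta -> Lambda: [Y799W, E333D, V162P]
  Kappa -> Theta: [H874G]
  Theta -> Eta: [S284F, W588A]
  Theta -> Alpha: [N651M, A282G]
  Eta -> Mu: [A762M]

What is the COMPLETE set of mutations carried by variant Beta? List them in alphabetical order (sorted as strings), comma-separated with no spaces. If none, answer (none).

At Delta: gained [] -> total []
At Beta: gained ['N961A', 'E594P', 'K305F'] -> total ['E594P', 'K305F', 'N961A']

Answer: E594P,K305F,N961A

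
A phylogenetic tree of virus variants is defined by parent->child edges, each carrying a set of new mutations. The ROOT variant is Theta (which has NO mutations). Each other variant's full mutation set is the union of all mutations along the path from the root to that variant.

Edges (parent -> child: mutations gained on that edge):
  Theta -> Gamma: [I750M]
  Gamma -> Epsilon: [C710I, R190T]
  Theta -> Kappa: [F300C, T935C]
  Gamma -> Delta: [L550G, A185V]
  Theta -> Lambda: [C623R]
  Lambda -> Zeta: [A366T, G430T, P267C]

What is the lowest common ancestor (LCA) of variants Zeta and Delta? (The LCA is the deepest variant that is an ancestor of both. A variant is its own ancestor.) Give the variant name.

Path from root to Zeta: Theta -> Lambda -> Zeta
  ancestors of Zeta: {Theta, Lambda, Zeta}
Path from root to Delta: Theta -> Gamma -> Delta
  ancestors of Delta: {Theta, Gamma, Delta}
Common ancestors: {Theta}
Walk up from Delta: Delta (not in ancestors of Zeta), Gamma (not in ancestors of Zeta), Theta (in ancestors of Zeta)
Deepest common ancestor (LCA) = Theta

Answer: Theta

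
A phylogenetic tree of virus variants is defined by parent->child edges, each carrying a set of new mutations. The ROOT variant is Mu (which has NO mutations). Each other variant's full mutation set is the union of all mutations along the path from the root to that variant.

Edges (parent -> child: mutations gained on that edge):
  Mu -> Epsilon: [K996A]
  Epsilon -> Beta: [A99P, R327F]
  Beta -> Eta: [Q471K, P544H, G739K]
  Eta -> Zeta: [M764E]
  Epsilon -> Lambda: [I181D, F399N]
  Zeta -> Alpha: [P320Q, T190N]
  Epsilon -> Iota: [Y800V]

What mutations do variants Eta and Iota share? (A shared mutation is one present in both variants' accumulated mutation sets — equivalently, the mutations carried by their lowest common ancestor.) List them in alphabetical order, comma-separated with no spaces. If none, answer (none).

Answer: K996A

Derivation:
Accumulating mutations along path to Eta:
  At Mu: gained [] -> total []
  At Epsilon: gained ['K996A'] -> total ['K996A']
  At Beta: gained ['A99P', 'R327F'] -> total ['A99P', 'K996A', 'R327F']
  At Eta: gained ['Q471K', 'P544H', 'G739K'] -> total ['A99P', 'G739K', 'K996A', 'P544H', 'Q471K', 'R327F']
Mutations(Eta) = ['A99P', 'G739K', 'K996A', 'P544H', 'Q471K', 'R327F']
Accumulating mutations along path to Iota:
  At Mu: gained [] -> total []
  At Epsilon: gained ['K996A'] -> total ['K996A']
  At Iota: gained ['Y800V'] -> total ['K996A', 'Y800V']
Mutations(Iota) = ['K996A', 'Y800V']
Intersection: ['A99P', 'G739K', 'K996A', 'P544H', 'Q471K', 'R327F'] ∩ ['K996A', 'Y800V'] = ['K996A']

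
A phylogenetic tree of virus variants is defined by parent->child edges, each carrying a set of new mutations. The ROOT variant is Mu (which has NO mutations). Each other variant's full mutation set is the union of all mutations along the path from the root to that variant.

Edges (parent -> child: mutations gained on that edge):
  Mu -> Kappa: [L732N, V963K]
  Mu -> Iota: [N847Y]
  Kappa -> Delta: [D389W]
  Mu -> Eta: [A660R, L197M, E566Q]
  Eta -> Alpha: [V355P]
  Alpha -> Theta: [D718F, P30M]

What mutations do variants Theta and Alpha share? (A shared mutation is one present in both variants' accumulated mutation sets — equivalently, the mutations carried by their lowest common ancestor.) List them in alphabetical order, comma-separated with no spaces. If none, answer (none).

Accumulating mutations along path to Theta:
  At Mu: gained [] -> total []
  At Eta: gained ['A660R', 'L197M', 'E566Q'] -> total ['A660R', 'E566Q', 'L197M']
  At Alpha: gained ['V355P'] -> total ['A660R', 'E566Q', 'L197M', 'V355P']
  At Theta: gained ['D718F', 'P30M'] -> total ['A660R', 'D718F', 'E566Q', 'L197M', 'P30M', 'V355P']
Mutations(Theta) = ['A660R', 'D718F', 'E566Q', 'L197M', 'P30M', 'V355P']
Accumulating mutations along path to Alpha:
  At Mu: gained [] -> total []
  At Eta: gained ['A660R', 'L197M', 'E566Q'] -> total ['A660R', 'E566Q', 'L197M']
  At Alpha: gained ['V355P'] -> total ['A660R', 'E566Q', 'L197M', 'V355P']
Mutations(Alpha) = ['A660R', 'E566Q', 'L197M', 'V355P']
Intersection: ['A660R', 'D718F', 'E566Q', 'L197M', 'P30M', 'V355P'] ∩ ['A660R', 'E566Q', 'L197M', 'V355P'] = ['A660R', 'E566Q', 'L197M', 'V355P']

Answer: A660R,E566Q,L197M,V355P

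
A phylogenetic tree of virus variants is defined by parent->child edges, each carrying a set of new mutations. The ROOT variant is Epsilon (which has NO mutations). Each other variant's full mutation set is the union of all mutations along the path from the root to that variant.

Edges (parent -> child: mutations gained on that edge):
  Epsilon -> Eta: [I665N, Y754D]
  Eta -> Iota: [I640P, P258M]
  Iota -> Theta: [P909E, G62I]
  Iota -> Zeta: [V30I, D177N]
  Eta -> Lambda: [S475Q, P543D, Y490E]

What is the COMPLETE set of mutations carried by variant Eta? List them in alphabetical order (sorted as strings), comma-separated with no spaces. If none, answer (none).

At Epsilon: gained [] -> total []
At Eta: gained ['I665N', 'Y754D'] -> total ['I665N', 'Y754D']

Answer: I665N,Y754D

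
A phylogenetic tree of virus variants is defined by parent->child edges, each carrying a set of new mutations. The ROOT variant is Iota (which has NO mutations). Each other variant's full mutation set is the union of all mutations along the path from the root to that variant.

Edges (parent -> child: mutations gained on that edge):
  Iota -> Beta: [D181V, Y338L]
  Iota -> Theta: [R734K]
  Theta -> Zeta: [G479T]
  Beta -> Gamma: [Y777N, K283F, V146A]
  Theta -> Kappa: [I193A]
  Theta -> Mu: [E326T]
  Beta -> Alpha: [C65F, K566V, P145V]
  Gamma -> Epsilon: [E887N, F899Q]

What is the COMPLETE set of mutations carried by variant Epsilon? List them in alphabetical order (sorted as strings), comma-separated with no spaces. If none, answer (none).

At Iota: gained [] -> total []
At Beta: gained ['D181V', 'Y338L'] -> total ['D181V', 'Y338L']
At Gamma: gained ['Y777N', 'K283F', 'V146A'] -> total ['D181V', 'K283F', 'V146A', 'Y338L', 'Y777N']
At Epsilon: gained ['E887N', 'F899Q'] -> total ['D181V', 'E887N', 'F899Q', 'K283F', 'V146A', 'Y338L', 'Y777N']

Answer: D181V,E887N,F899Q,K283F,V146A,Y338L,Y777N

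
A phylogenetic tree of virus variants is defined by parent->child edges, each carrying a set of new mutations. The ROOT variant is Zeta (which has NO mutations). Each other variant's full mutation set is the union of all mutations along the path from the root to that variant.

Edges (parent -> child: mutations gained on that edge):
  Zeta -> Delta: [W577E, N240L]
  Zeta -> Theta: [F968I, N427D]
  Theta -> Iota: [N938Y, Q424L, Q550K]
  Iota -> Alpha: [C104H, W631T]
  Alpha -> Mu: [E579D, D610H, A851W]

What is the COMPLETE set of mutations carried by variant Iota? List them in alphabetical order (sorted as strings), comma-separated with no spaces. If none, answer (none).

Answer: F968I,N427D,N938Y,Q424L,Q550K

Derivation:
At Zeta: gained [] -> total []
At Theta: gained ['F968I', 'N427D'] -> total ['F968I', 'N427D']
At Iota: gained ['N938Y', 'Q424L', 'Q550K'] -> total ['F968I', 'N427D', 'N938Y', 'Q424L', 'Q550K']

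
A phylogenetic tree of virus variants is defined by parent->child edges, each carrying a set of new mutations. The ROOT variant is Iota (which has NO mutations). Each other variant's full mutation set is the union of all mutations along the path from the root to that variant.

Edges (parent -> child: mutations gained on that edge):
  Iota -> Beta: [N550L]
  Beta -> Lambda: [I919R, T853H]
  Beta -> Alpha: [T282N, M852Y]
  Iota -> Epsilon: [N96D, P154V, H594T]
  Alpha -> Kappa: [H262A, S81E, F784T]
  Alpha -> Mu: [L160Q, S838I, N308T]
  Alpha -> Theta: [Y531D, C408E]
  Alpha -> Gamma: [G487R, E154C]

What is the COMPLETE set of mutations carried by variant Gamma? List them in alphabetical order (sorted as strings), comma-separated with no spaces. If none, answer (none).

Answer: E154C,G487R,M852Y,N550L,T282N

Derivation:
At Iota: gained [] -> total []
At Beta: gained ['N550L'] -> total ['N550L']
At Alpha: gained ['T282N', 'M852Y'] -> total ['M852Y', 'N550L', 'T282N']
At Gamma: gained ['G487R', 'E154C'] -> total ['E154C', 'G487R', 'M852Y', 'N550L', 'T282N']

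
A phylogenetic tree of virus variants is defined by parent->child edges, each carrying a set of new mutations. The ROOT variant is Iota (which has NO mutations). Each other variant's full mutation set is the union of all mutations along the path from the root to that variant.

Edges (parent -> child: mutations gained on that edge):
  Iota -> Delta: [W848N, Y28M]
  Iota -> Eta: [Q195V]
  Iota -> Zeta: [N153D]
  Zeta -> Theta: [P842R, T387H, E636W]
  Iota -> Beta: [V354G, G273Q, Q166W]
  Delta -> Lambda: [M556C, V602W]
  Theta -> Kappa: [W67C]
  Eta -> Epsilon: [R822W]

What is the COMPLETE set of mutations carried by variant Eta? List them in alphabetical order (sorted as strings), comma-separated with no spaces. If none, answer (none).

Answer: Q195V

Derivation:
At Iota: gained [] -> total []
At Eta: gained ['Q195V'] -> total ['Q195V']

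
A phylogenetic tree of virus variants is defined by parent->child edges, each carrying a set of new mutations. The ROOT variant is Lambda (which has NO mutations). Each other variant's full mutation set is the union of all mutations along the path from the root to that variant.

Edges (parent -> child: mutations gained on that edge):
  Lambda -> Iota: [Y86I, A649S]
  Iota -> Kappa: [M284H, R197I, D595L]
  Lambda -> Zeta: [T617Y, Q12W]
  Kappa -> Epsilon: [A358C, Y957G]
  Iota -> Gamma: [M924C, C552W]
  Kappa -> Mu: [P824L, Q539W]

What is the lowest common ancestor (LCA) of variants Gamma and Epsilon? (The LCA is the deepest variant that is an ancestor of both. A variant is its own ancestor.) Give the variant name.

Answer: Iota

Derivation:
Path from root to Gamma: Lambda -> Iota -> Gamma
  ancestors of Gamma: {Lambda, Iota, Gamma}
Path from root to Epsilon: Lambda -> Iota -> Kappa -> Epsilon
  ancestors of Epsilon: {Lambda, Iota, Kappa, Epsilon}
Common ancestors: {Lambda, Iota}
Walk up from Epsilon: Epsilon (not in ancestors of Gamma), Kappa (not in ancestors of Gamma), Iota (in ancestors of Gamma), Lambda (in ancestors of Gamma)
Deepest common ancestor (LCA) = Iota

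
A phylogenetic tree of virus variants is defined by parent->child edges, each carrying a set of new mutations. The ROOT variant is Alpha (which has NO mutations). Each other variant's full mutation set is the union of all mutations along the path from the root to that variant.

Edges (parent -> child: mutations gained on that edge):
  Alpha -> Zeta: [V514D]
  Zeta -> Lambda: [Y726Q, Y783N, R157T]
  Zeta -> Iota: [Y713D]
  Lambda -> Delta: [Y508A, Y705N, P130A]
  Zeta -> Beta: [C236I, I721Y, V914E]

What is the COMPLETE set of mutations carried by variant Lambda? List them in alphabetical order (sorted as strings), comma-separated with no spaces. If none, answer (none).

Answer: R157T,V514D,Y726Q,Y783N

Derivation:
At Alpha: gained [] -> total []
At Zeta: gained ['V514D'] -> total ['V514D']
At Lambda: gained ['Y726Q', 'Y783N', 'R157T'] -> total ['R157T', 'V514D', 'Y726Q', 'Y783N']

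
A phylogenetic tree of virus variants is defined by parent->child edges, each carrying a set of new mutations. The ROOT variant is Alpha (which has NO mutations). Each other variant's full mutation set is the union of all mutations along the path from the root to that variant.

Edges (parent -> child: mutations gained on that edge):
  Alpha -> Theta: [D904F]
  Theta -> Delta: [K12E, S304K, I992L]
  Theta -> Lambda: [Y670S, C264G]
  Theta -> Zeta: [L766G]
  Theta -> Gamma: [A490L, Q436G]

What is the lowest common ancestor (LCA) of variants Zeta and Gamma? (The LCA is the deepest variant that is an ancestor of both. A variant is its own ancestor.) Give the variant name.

Path from root to Zeta: Alpha -> Theta -> Zeta
  ancestors of Zeta: {Alpha, Theta, Zeta}
Path from root to Gamma: Alpha -> Theta -> Gamma
  ancestors of Gamma: {Alpha, Theta, Gamma}
Common ancestors: {Alpha, Theta}
Walk up from Gamma: Gamma (not in ancestors of Zeta), Theta (in ancestors of Zeta), Alpha (in ancestors of Zeta)
Deepest common ancestor (LCA) = Theta

Answer: Theta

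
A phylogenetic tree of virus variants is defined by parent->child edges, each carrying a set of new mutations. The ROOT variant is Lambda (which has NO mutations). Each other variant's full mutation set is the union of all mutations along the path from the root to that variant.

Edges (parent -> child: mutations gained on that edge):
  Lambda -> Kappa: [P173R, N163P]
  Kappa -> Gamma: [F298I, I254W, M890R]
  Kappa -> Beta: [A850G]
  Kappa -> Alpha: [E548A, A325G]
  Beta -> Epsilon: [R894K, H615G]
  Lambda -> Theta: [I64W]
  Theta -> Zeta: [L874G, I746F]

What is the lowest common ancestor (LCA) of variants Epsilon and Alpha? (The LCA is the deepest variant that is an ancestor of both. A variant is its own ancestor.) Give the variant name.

Path from root to Epsilon: Lambda -> Kappa -> Beta -> Epsilon
  ancestors of Epsilon: {Lambda, Kappa, Beta, Epsilon}
Path from root to Alpha: Lambda -> Kappa -> Alpha
  ancestors of Alpha: {Lambda, Kappa, Alpha}
Common ancestors: {Lambda, Kappa}
Walk up from Alpha: Alpha (not in ancestors of Epsilon), Kappa (in ancestors of Epsilon), Lambda (in ancestors of Epsilon)
Deepest common ancestor (LCA) = Kappa

Answer: Kappa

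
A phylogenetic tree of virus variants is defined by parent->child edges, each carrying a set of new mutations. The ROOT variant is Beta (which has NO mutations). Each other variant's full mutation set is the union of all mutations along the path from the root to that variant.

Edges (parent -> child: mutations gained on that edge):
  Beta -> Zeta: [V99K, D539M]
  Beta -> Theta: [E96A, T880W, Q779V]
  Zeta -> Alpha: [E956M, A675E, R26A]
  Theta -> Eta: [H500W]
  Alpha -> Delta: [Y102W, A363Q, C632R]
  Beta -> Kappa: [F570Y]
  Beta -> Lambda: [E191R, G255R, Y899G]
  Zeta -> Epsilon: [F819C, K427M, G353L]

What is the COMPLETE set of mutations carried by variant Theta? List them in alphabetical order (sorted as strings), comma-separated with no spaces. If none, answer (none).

At Beta: gained [] -> total []
At Theta: gained ['E96A', 'T880W', 'Q779V'] -> total ['E96A', 'Q779V', 'T880W']

Answer: E96A,Q779V,T880W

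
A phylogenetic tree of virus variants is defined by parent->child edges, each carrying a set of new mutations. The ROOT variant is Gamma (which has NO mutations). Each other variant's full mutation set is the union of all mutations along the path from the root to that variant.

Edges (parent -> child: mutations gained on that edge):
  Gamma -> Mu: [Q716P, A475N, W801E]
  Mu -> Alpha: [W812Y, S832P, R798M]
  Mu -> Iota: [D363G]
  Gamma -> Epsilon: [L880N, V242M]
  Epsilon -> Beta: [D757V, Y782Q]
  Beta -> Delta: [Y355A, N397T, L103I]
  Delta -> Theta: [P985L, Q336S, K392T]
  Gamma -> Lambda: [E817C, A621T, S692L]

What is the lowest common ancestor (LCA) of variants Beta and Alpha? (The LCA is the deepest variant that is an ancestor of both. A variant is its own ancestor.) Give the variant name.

Answer: Gamma

Derivation:
Path from root to Beta: Gamma -> Epsilon -> Beta
  ancestors of Beta: {Gamma, Epsilon, Beta}
Path from root to Alpha: Gamma -> Mu -> Alpha
  ancestors of Alpha: {Gamma, Mu, Alpha}
Common ancestors: {Gamma}
Walk up from Alpha: Alpha (not in ancestors of Beta), Mu (not in ancestors of Beta), Gamma (in ancestors of Beta)
Deepest common ancestor (LCA) = Gamma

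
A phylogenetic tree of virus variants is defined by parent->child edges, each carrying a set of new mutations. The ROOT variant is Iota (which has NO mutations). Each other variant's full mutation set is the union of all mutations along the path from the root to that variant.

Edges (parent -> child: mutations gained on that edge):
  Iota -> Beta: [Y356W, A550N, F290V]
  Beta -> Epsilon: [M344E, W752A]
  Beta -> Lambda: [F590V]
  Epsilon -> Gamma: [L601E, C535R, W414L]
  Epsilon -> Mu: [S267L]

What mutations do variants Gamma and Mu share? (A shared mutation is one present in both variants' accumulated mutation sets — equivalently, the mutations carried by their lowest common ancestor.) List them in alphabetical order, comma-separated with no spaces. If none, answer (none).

Accumulating mutations along path to Gamma:
  At Iota: gained [] -> total []
  At Beta: gained ['Y356W', 'A550N', 'F290V'] -> total ['A550N', 'F290V', 'Y356W']
  At Epsilon: gained ['M344E', 'W752A'] -> total ['A550N', 'F290V', 'M344E', 'W752A', 'Y356W']
  At Gamma: gained ['L601E', 'C535R', 'W414L'] -> total ['A550N', 'C535R', 'F290V', 'L601E', 'M344E', 'W414L', 'W752A', 'Y356W']
Mutations(Gamma) = ['A550N', 'C535R', 'F290V', 'L601E', 'M344E', 'W414L', 'W752A', 'Y356W']
Accumulating mutations along path to Mu:
  At Iota: gained [] -> total []
  At Beta: gained ['Y356W', 'A550N', 'F290V'] -> total ['A550N', 'F290V', 'Y356W']
  At Epsilon: gained ['M344E', 'W752A'] -> total ['A550N', 'F290V', 'M344E', 'W752A', 'Y356W']
  At Mu: gained ['S267L'] -> total ['A550N', 'F290V', 'M344E', 'S267L', 'W752A', 'Y356W']
Mutations(Mu) = ['A550N', 'F290V', 'M344E', 'S267L', 'W752A', 'Y356W']
Intersection: ['A550N', 'C535R', 'F290V', 'L601E', 'M344E', 'W414L', 'W752A', 'Y356W'] ∩ ['A550N', 'F290V', 'M344E', 'S267L', 'W752A', 'Y356W'] = ['A550N', 'F290V', 'M344E', 'W752A', 'Y356W']

Answer: A550N,F290V,M344E,W752A,Y356W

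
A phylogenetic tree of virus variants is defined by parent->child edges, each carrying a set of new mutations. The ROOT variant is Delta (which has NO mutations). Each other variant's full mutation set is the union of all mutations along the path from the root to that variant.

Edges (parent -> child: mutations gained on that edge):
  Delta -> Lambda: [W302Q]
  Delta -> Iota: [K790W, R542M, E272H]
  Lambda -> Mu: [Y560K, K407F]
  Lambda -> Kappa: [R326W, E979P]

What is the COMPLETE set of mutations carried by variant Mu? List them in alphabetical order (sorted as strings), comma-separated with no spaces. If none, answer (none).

Answer: K407F,W302Q,Y560K

Derivation:
At Delta: gained [] -> total []
At Lambda: gained ['W302Q'] -> total ['W302Q']
At Mu: gained ['Y560K', 'K407F'] -> total ['K407F', 'W302Q', 'Y560K']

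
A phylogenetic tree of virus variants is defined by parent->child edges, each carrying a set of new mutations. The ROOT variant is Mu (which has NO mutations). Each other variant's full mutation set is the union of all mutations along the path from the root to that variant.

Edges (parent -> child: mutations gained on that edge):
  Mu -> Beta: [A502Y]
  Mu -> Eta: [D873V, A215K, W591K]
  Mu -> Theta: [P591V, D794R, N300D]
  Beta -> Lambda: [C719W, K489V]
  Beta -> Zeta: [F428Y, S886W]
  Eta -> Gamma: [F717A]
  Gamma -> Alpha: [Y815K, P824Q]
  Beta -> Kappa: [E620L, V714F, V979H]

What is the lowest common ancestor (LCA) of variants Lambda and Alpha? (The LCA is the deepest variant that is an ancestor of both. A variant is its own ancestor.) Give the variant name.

Answer: Mu

Derivation:
Path from root to Lambda: Mu -> Beta -> Lambda
  ancestors of Lambda: {Mu, Beta, Lambda}
Path from root to Alpha: Mu -> Eta -> Gamma -> Alpha
  ancestors of Alpha: {Mu, Eta, Gamma, Alpha}
Common ancestors: {Mu}
Walk up from Alpha: Alpha (not in ancestors of Lambda), Gamma (not in ancestors of Lambda), Eta (not in ancestors of Lambda), Mu (in ancestors of Lambda)
Deepest common ancestor (LCA) = Mu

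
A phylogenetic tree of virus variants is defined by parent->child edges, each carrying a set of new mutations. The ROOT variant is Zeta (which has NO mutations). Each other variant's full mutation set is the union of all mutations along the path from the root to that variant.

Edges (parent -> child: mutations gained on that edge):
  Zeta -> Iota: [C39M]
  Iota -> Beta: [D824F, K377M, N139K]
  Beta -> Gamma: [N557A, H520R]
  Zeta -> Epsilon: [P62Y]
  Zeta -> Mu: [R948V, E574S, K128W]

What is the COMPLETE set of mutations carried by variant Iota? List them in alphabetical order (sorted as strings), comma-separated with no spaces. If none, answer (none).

Answer: C39M

Derivation:
At Zeta: gained [] -> total []
At Iota: gained ['C39M'] -> total ['C39M']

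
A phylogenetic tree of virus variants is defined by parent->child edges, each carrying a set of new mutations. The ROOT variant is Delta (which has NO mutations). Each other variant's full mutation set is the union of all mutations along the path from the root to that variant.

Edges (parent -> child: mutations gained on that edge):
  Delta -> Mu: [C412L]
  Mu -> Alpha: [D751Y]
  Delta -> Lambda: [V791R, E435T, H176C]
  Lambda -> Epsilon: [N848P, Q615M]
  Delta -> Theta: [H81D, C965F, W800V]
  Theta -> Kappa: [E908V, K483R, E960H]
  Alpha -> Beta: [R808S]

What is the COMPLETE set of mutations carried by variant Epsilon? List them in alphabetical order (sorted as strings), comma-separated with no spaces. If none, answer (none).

Answer: E435T,H176C,N848P,Q615M,V791R

Derivation:
At Delta: gained [] -> total []
At Lambda: gained ['V791R', 'E435T', 'H176C'] -> total ['E435T', 'H176C', 'V791R']
At Epsilon: gained ['N848P', 'Q615M'] -> total ['E435T', 'H176C', 'N848P', 'Q615M', 'V791R']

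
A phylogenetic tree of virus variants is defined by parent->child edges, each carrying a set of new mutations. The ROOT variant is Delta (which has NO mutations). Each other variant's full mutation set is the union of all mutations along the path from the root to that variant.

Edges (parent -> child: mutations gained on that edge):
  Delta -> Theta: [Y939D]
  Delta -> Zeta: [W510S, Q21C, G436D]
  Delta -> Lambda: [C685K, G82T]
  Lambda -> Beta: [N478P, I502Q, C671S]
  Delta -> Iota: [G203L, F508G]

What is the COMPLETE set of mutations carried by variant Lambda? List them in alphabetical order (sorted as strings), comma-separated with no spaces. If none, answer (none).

Answer: C685K,G82T

Derivation:
At Delta: gained [] -> total []
At Lambda: gained ['C685K', 'G82T'] -> total ['C685K', 'G82T']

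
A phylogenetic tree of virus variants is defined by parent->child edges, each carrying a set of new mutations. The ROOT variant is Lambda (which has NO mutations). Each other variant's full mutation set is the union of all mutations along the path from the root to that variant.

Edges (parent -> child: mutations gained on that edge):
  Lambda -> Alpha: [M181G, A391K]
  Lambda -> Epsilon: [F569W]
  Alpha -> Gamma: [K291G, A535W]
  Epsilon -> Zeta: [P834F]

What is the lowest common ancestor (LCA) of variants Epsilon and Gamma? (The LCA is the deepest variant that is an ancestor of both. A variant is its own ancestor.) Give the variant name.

Path from root to Epsilon: Lambda -> Epsilon
  ancestors of Epsilon: {Lambda, Epsilon}
Path from root to Gamma: Lambda -> Alpha -> Gamma
  ancestors of Gamma: {Lambda, Alpha, Gamma}
Common ancestors: {Lambda}
Walk up from Gamma: Gamma (not in ancestors of Epsilon), Alpha (not in ancestors of Epsilon), Lambda (in ancestors of Epsilon)
Deepest common ancestor (LCA) = Lambda

Answer: Lambda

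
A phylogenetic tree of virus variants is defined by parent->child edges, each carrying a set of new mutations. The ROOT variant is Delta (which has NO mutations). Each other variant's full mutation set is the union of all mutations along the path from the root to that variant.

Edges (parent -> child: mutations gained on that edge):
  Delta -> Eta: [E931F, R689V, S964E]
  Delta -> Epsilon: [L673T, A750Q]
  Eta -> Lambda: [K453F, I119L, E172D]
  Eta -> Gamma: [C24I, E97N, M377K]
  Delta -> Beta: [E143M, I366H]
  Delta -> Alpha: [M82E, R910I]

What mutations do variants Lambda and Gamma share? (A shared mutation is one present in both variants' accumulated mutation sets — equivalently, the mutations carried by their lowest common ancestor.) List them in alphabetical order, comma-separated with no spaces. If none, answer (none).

Accumulating mutations along path to Lambda:
  At Delta: gained [] -> total []
  At Eta: gained ['E931F', 'R689V', 'S964E'] -> total ['E931F', 'R689V', 'S964E']
  At Lambda: gained ['K453F', 'I119L', 'E172D'] -> total ['E172D', 'E931F', 'I119L', 'K453F', 'R689V', 'S964E']
Mutations(Lambda) = ['E172D', 'E931F', 'I119L', 'K453F', 'R689V', 'S964E']
Accumulating mutations along path to Gamma:
  At Delta: gained [] -> total []
  At Eta: gained ['E931F', 'R689V', 'S964E'] -> total ['E931F', 'R689V', 'S964E']
  At Gamma: gained ['C24I', 'E97N', 'M377K'] -> total ['C24I', 'E931F', 'E97N', 'M377K', 'R689V', 'S964E']
Mutations(Gamma) = ['C24I', 'E931F', 'E97N', 'M377K', 'R689V', 'S964E']
Intersection: ['E172D', 'E931F', 'I119L', 'K453F', 'R689V', 'S964E'] ∩ ['C24I', 'E931F', 'E97N', 'M377K', 'R689V', 'S964E'] = ['E931F', 'R689V', 'S964E']

Answer: E931F,R689V,S964E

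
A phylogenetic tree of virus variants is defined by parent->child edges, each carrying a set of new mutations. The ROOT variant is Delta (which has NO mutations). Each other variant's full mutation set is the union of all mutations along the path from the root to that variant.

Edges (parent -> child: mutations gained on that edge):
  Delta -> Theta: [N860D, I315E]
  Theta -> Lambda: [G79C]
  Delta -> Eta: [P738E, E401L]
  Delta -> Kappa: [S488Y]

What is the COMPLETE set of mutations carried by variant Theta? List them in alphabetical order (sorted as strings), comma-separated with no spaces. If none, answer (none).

Answer: I315E,N860D

Derivation:
At Delta: gained [] -> total []
At Theta: gained ['N860D', 'I315E'] -> total ['I315E', 'N860D']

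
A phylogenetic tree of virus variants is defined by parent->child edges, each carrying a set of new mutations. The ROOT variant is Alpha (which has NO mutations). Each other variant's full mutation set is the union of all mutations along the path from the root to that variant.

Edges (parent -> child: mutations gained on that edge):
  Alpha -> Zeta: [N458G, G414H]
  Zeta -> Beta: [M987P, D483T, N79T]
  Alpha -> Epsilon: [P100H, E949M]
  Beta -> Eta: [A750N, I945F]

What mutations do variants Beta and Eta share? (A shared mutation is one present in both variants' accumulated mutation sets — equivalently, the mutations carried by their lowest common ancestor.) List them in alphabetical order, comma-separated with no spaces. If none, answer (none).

Answer: D483T,G414H,M987P,N458G,N79T

Derivation:
Accumulating mutations along path to Beta:
  At Alpha: gained [] -> total []
  At Zeta: gained ['N458G', 'G414H'] -> total ['G414H', 'N458G']
  At Beta: gained ['M987P', 'D483T', 'N79T'] -> total ['D483T', 'G414H', 'M987P', 'N458G', 'N79T']
Mutations(Beta) = ['D483T', 'G414H', 'M987P', 'N458G', 'N79T']
Accumulating mutations along path to Eta:
  At Alpha: gained [] -> total []
  At Zeta: gained ['N458G', 'G414H'] -> total ['G414H', 'N458G']
  At Beta: gained ['M987P', 'D483T', 'N79T'] -> total ['D483T', 'G414H', 'M987P', 'N458G', 'N79T']
  At Eta: gained ['A750N', 'I945F'] -> total ['A750N', 'D483T', 'G414H', 'I945F', 'M987P', 'N458G', 'N79T']
Mutations(Eta) = ['A750N', 'D483T', 'G414H', 'I945F', 'M987P', 'N458G', 'N79T']
Intersection: ['D483T', 'G414H', 'M987P', 'N458G', 'N79T'] ∩ ['A750N', 'D483T', 'G414H', 'I945F', 'M987P', 'N458G', 'N79T'] = ['D483T', 'G414H', 'M987P', 'N458G', 'N79T']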